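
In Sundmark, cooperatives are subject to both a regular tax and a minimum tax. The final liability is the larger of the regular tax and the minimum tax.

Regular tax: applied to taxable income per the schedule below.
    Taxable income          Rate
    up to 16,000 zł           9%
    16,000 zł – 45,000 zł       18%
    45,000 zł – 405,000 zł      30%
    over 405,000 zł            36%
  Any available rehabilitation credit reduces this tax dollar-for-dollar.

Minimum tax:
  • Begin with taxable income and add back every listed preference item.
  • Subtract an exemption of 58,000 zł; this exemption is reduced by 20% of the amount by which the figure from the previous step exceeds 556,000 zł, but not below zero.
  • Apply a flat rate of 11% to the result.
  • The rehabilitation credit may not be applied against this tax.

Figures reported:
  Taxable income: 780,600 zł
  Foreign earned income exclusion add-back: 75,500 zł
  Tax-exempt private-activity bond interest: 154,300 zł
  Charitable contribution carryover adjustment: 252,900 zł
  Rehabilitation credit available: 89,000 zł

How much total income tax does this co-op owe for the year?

Minimum tax:
  Adjusted income: 780,600 zł + 75,500 zł + 154,300 zł + 252,900 zł = 1,263,300 zł
  Exemption: 20% × (1,263,300 zł − 556,000 zł) = 141,460 zł ≥ 58,000 zł, so the exemption is fully phased out
  Base: 1,263,300 zł − 0 zł = 1,263,300 zł
  1,263,300 zł × 11% = 138,963 zł

Regular tax:
  16,000 zł × 9% = 1,440 zł
  29,000 zł × 18% = 5,220 zł
  360,000 zł × 30% = 108,000 zł
  375,600 zł × 36% = 135,216 zł
  → 249,876 zł
  Less rehabilitation credit 89,000 zł → 160,876 zł

160,876 zł > 138,963 zł, so the regular tax governs.

160,876 zł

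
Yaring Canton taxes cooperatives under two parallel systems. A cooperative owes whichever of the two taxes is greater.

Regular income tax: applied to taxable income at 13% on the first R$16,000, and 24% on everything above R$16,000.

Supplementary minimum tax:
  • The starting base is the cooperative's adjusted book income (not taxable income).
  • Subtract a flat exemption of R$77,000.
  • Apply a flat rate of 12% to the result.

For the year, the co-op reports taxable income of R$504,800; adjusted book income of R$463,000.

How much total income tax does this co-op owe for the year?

Regular income tax:
  R$16,000 × 13% = R$2,080
  R$488,800 × 24% = R$117,312
  → R$119,392

Supplementary minimum tax:
  Base (adjusted book income): R$463,000
  Less exemption R$77,000 → base R$386,000
  R$386,000 × 12% = R$46,320

R$119,392 > R$46,320, so the regular income tax governs.

R$119,392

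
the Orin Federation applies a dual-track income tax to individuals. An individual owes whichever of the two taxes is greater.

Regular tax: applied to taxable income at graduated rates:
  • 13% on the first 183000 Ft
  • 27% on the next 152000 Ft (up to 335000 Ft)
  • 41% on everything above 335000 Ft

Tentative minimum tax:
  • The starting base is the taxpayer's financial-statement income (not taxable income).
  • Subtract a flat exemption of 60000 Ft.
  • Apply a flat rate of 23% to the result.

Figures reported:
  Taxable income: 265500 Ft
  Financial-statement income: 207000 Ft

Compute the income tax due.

46065 Ft

Tentative minimum tax:
  Base (financial-statement income): 207000 Ft
  Less exemption 60000 Ft → base 147000 Ft
  147000 Ft × 23% = 33810 Ft

Regular tax:
  183000 Ft × 13% = 23790 Ft
  82500 Ft × 27% = 22275 Ft
  → 46065 Ft

46065 Ft > 33810 Ft, so the regular tax governs.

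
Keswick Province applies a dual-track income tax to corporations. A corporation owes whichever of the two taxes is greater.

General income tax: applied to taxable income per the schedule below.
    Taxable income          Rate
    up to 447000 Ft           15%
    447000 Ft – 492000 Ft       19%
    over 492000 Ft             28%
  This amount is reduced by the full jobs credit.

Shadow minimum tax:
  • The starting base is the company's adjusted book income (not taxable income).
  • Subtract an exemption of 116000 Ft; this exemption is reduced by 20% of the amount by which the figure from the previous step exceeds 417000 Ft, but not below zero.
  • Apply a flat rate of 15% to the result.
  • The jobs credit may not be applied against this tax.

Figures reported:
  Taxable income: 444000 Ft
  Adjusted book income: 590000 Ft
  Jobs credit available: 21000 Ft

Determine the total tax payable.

76290 Ft

General income tax:
  444000 Ft × 15% = 66600 Ft
  Less jobs credit 21000 Ft → 45600 Ft

Shadow minimum tax:
  Base (adjusted book income): 590000 Ft
  Exemption: 116000 Ft − 20% × (590000 Ft − 417000 Ft) = 116000 Ft − 34600 Ft = 81400 Ft
  Base: 590000 Ft − 81400 Ft = 508600 Ft
  508600 Ft × 15% = 76290 Ft

76290 Ft > 45600 Ft, so the shadow minimum tax is the binding amount.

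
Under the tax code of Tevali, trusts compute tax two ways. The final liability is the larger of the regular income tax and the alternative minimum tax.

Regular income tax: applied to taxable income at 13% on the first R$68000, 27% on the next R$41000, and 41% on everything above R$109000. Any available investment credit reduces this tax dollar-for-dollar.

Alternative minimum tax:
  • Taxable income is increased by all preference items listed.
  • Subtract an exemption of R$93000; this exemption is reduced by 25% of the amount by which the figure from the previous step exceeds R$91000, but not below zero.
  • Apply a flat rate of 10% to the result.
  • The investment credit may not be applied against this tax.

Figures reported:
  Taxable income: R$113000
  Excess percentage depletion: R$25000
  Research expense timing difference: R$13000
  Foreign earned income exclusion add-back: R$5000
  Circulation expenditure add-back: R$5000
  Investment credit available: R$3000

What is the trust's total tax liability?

Alternative minimum tax:
  Adjusted income: R$113000 + R$25000 + R$13000 + R$5000 + R$5000 = R$161000
  Exemption: R$93000 − 25% × (R$161000 − R$91000) = R$93000 − R$17500 = R$75500
  Base: R$161000 − R$75500 = R$85500
  R$85500 × 10% = R$8550

Regular income tax:
  R$68000 × 13% = R$8840
  R$41000 × 27% = R$11070
  R$4000 × 41% = R$1640
  → R$21550
  Less investment credit R$3000 → R$18550

R$18550 > R$8550, so the regular income tax governs.

R$18550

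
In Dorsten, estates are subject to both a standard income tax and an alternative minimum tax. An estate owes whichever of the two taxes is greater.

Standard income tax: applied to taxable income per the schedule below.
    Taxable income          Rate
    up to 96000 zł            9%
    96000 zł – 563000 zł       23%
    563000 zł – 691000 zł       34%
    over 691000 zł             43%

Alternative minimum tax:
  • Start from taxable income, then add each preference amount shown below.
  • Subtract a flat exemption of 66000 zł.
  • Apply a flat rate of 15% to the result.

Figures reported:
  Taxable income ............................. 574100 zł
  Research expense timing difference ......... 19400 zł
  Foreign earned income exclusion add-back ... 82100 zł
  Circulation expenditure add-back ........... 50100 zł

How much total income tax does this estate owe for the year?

119824 zł

Standard income tax:
  96000 zł × 9% = 8640 zł
  467000 zł × 23% = 107410 zł
  11100 zł × 34% = 3774 zł
  → 119824 zł

Alternative minimum tax:
  Adjusted income: 574100 zł + 19400 zł + 82100 zł + 50100 zł = 725700 zł
  Less exemption 66000 zł → base 659700 zł
  659700 zł × 15% = 98955 zł

119824 zł > 98955 zł, so the standard income tax governs.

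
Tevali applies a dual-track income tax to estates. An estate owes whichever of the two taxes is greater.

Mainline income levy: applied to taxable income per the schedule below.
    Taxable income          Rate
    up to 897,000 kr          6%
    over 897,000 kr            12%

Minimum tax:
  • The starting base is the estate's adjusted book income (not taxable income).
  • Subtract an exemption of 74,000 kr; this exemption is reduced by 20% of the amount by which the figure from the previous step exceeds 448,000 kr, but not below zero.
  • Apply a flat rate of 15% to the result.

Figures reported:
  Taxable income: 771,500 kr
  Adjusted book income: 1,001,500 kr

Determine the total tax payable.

Minimum tax:
  Base (adjusted book income): 1,001,500 kr
  Exemption: 20% × (1,001,500 kr − 448,000 kr) = 110,700 kr ≥ 74,000 kr, so the exemption is fully phased out
  Base: 1,001,500 kr − 0 kr = 1,001,500 kr
  1,001,500 kr × 15% = 150,225 kr

Mainline income levy:
  771,500 kr × 6% = 46,290 kr

150,225 kr > 46,290 kr, so the minimum tax is the binding amount.

150,225 kr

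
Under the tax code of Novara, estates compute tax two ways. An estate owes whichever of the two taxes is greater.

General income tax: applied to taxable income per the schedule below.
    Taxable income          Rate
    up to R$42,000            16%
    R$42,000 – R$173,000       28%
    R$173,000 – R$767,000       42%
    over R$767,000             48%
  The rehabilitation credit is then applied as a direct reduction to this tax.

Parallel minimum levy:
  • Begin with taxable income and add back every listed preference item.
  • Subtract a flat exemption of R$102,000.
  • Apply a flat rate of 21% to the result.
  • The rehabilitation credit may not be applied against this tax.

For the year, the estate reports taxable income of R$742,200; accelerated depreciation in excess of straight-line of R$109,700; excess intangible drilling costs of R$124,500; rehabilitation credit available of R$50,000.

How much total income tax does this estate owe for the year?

R$232,464

General income tax:
  R$42,000 × 16% = R$6,720
  R$131,000 × 28% = R$36,680
  R$569,200 × 42% = R$239,064
  → R$282,464
  Less rehabilitation credit R$50,000 → R$232,464

Parallel minimum levy:
  Adjusted income: R$742,200 + R$109,700 + R$124,500 = R$976,400
  Less exemption R$102,000 → base R$874,400
  R$874,400 × 21% = R$183,624

R$232,464 > R$183,624, so the general income tax governs.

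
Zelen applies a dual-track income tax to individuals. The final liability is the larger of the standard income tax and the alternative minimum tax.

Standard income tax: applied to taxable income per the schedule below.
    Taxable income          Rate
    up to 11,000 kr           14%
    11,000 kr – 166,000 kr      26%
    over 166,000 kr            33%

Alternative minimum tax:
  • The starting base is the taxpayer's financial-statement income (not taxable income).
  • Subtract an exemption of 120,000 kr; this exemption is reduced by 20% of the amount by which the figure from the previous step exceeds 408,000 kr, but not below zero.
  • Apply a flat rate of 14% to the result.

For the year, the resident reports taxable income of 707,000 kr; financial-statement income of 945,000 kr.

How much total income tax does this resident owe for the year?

Alternative minimum tax:
  Base (financial-statement income): 945,000 kr
  Exemption: 120,000 kr − 20% × (945,000 kr − 408,000 kr) = 120,000 kr − 107,400 kr = 12,600 kr
  Base: 945,000 kr − 12,600 kr = 932,400 kr
  932,400 kr × 14% = 130,536 kr

Standard income tax:
  11,000 kr × 14% = 1,540 kr
  155,000 kr × 26% = 40,300 kr
  541,000 kr × 33% = 178,530 kr
  → 220,370 kr

220,370 kr > 130,536 kr, so the standard income tax governs.

220,370 kr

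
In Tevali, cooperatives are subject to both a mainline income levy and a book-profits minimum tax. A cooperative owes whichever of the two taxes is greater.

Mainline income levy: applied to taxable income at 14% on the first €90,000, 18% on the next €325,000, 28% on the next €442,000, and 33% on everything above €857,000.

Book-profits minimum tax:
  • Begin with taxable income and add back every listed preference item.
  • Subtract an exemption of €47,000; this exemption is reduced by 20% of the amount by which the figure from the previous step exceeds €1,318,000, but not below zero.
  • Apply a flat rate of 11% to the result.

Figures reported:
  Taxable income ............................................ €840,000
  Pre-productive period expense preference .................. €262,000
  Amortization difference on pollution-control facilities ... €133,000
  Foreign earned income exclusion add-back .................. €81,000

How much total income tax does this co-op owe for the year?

Mainline income levy:
  €90,000 × 14% = €12,600
  €325,000 × 18% = €58,500
  €425,000 × 28% = €119,000
  → €190,100

Book-profits minimum tax:
  Adjusted income: €840,000 + €262,000 + €133,000 + €81,000 = €1,316,000
  Exemption: €1,316,000 ≤ €1,318,000, so full €47,000 applies
  Base: €1,316,000 − €47,000 = €1,269,000
  €1,269,000 × 11% = €139,590

€190,100 > €139,590, so the mainline income levy governs.

€190,100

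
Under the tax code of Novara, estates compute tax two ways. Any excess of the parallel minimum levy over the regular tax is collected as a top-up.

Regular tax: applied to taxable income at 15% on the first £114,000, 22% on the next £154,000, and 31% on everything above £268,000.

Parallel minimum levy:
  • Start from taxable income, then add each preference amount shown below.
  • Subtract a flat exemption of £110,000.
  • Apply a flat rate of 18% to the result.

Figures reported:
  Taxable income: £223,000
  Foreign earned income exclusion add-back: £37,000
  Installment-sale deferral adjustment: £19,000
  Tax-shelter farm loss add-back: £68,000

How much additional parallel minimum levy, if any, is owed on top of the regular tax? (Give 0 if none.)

Parallel minimum levy:
  Adjusted income: £223,000 + £37,000 + £19,000 + £68,000 = £347,000
  Less exemption £110,000 → base £237,000
  £237,000 × 18% = £42,660

Regular tax:
  £114,000 × 15% = £17,100
  £109,000 × 22% = £23,980
  → £41,080

Excess of parallel minimum levy over regular tax: £42,660 − £41,080 = £1,580.

£1,580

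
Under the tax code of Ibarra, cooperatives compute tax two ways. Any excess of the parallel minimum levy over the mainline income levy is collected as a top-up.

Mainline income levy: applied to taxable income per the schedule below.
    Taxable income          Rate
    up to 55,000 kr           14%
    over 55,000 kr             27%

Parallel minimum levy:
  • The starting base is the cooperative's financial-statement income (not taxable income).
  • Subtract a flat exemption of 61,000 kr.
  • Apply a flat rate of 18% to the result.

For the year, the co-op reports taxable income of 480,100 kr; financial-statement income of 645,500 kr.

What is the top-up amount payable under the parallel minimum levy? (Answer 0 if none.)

Mainline income levy:
  55,000 kr × 14% = 7,700 kr
  425,100 kr × 27% = 114,777 kr
  → 122,477 kr

Parallel minimum levy:
  Base (financial-statement income): 645,500 kr
  Less exemption 61,000 kr → base 584,500 kr
  584,500 kr × 18% = 105,210 kr

105,210 kr ≤ 122,477 kr, so no add-on is due.

0 kr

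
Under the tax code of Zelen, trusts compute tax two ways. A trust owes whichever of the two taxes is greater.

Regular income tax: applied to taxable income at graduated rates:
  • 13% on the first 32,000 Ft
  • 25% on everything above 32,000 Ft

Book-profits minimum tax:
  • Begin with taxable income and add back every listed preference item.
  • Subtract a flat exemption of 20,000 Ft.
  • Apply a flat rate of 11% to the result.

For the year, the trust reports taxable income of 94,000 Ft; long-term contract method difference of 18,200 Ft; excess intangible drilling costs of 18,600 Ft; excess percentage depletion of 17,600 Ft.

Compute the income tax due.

Regular income tax:
  32,000 Ft × 13% = 4,160 Ft
  62,000 Ft × 25% = 15,500 Ft
  → 19,660 Ft

Book-profits minimum tax:
  Adjusted income: 94,000 Ft + 18,200 Ft + 18,600 Ft + 17,600 Ft = 148,400 Ft
  Less exemption 20,000 Ft → base 128,400 Ft
  128,400 Ft × 11% = 14,124 Ft

19,660 Ft > 14,124 Ft, so the regular income tax governs.

19,660 Ft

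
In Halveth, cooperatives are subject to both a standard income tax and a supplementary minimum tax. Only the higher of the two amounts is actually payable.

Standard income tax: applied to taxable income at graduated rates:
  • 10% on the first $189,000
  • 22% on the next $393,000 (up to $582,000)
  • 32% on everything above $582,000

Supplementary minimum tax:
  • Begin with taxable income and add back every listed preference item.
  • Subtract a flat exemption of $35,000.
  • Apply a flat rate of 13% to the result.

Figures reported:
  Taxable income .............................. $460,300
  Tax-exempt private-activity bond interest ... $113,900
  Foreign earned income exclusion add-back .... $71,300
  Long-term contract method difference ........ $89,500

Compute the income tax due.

$91,000

Standard income tax:
  $189,000 × 10% = $18,900
  $271,300 × 22% = $59,686
  → $78,586

Supplementary minimum tax:
  Adjusted income: $460,300 + $113,900 + $71,300 + $89,500 = $735,000
  Less exemption $35,000 → base $700,000
  $700,000 × 13% = $91,000

$91,000 > $78,586, so the supplementary minimum tax is the binding amount.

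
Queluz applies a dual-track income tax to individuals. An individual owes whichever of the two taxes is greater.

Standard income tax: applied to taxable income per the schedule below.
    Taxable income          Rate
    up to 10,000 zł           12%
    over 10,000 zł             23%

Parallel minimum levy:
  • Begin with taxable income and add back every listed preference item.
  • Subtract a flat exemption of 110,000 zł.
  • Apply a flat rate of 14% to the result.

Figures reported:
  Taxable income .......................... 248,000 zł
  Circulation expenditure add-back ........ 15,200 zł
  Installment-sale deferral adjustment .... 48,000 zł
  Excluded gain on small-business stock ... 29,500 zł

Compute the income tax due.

Parallel minimum levy:
  Adjusted income: 248,000 zł + 15,200 zł + 48,000 zł + 29,500 zł = 340,700 zł
  Less exemption 110,000 zł → base 230,700 zł
  230,700 zł × 14% = 32,298 zł

Standard income tax:
  10,000 zł × 12% = 1,200 zł
  238,000 zł × 23% = 54,740 zł
  → 55,940 zł

55,940 zł > 32,298 zł, so the standard income tax governs.

55,940 zł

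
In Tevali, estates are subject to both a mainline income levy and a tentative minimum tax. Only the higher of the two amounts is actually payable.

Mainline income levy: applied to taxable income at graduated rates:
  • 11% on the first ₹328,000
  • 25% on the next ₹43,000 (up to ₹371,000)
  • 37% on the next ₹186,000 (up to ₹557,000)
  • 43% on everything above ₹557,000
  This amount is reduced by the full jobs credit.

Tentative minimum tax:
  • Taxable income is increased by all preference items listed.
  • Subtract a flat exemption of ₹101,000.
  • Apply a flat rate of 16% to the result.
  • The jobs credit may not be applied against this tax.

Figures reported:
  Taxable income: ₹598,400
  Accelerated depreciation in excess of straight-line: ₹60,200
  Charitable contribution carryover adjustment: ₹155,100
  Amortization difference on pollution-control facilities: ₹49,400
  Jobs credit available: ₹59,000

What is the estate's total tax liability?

₹121,936

Mainline income levy:
  ₹328,000 × 11% = ₹36,080
  ₹43,000 × 25% = ₹10,750
  ₹186,000 × 37% = ₹68,820
  ₹41,400 × 43% = ₹17,802
  → ₹133,452
  Less jobs credit ₹59,000 → ₹74,452

Tentative minimum tax:
  Adjusted income: ₹598,400 + ₹60,200 + ₹155,100 + ₹49,400 = ₹863,100
  Less exemption ₹101,000 → base ₹762,100
  ₹762,100 × 16% = ₹121,936

₹121,936 > ₹74,452, so the tentative minimum tax is the binding amount.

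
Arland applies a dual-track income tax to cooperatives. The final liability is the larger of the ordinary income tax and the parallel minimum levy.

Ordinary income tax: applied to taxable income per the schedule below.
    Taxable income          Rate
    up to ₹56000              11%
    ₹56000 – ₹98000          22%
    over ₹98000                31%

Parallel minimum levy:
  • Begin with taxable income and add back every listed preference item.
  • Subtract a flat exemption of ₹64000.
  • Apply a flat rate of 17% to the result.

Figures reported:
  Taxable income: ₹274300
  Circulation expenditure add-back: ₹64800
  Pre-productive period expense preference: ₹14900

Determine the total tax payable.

Ordinary income tax:
  ₹56000 × 11% = ₹6160
  ₹42000 × 22% = ₹9240
  ₹176300 × 31% = ₹54653
  → ₹70053

Parallel minimum levy:
  Adjusted income: ₹274300 + ₹64800 + ₹14900 = ₹354000
  Less exemption ₹64000 → base ₹290000
  ₹290000 × 17% = ₹49300

₹70053 > ₹49300, so the ordinary income tax governs.

₹70053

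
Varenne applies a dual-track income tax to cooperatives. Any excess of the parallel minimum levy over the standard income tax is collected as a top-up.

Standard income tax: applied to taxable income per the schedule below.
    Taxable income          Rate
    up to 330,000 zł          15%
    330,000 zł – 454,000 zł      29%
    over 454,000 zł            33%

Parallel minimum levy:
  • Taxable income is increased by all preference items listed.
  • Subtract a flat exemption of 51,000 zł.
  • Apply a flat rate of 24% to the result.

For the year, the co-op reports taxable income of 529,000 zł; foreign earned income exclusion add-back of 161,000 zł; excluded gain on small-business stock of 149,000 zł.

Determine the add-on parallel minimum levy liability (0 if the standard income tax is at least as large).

78,910 zł

Standard income tax:
  330,000 zł × 15% = 49,500 zł
  124,000 zł × 29% = 35,960 zł
  75,000 zł × 33% = 24,750 zł
  → 110,210 zł

Parallel minimum levy:
  Adjusted income: 529,000 zł + 161,000 zł + 149,000 zł = 839,000 zł
  Less exemption 51,000 zł → base 788,000 zł
  788,000 zł × 24% = 189,120 zł

Excess of parallel minimum levy over standard income tax: 189,120 zł − 110,210 zł = 78,910 zł.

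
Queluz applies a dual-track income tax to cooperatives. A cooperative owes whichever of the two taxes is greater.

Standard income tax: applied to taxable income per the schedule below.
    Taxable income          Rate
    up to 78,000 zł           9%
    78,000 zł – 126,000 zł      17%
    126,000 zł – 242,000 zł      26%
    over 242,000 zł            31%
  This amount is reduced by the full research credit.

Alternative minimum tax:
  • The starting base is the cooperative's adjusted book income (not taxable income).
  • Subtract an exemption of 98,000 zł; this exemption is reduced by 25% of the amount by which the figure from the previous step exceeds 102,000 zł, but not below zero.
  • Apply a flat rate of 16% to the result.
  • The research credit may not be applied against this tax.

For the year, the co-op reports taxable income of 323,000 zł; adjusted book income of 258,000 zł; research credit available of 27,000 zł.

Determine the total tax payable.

Alternative minimum tax:
  Base (adjusted book income): 258,000 zł
  Exemption: 98,000 zł − 25% × (258,000 zł − 102,000 zł) = 98,000 zł − 39,000 zł = 59,000 zł
  Base: 258,000 zł − 59,000 zł = 199,000 zł
  199,000 zł × 16% = 31,840 zł

Standard income tax:
  78,000 zł × 9% = 7,020 zł
  48,000 zł × 17% = 8,160 zł
  116,000 zł × 26% = 30,160 zł
  81,000 zł × 31% = 25,110 zł
  → 70,450 zł
  Less research credit 27,000 zł → 43,450 zł

43,450 zł > 31,840 zł, so the standard income tax governs.

43,450 zł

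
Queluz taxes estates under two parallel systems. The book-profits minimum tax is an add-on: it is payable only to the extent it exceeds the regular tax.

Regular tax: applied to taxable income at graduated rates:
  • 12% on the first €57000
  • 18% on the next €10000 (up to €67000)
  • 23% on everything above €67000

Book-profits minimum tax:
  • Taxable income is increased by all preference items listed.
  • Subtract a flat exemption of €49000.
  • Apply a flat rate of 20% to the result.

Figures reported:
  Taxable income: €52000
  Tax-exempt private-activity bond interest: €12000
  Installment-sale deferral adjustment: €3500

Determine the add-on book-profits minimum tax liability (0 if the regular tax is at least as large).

Regular tax:
  €52000 × 12% = €6240

Book-profits minimum tax:
  Adjusted income: €52000 + €12000 + €3500 = €67500
  Less exemption €49000 → base €18500
  €18500 × 20% = €3700

€3700 ≤ €6240, so no add-on is due.

€0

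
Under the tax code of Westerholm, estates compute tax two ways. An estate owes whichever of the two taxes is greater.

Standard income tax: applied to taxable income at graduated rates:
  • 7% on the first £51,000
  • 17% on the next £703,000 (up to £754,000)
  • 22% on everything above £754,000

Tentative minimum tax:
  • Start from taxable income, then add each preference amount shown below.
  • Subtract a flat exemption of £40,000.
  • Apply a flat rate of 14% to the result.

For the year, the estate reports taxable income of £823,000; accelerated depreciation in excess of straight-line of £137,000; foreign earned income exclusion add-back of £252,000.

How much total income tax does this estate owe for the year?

£164,080

Standard income tax:
  £51,000 × 7% = £3,570
  £703,000 × 17% = £119,510
  £69,000 × 22% = £15,180
  → £138,260

Tentative minimum tax:
  Adjusted income: £823,000 + £137,000 + £252,000 = £1,212,000
  Less exemption £40,000 → base £1,172,000
  £1,172,000 × 14% = £164,080

£164,080 > £138,260, so the tentative minimum tax is the binding amount.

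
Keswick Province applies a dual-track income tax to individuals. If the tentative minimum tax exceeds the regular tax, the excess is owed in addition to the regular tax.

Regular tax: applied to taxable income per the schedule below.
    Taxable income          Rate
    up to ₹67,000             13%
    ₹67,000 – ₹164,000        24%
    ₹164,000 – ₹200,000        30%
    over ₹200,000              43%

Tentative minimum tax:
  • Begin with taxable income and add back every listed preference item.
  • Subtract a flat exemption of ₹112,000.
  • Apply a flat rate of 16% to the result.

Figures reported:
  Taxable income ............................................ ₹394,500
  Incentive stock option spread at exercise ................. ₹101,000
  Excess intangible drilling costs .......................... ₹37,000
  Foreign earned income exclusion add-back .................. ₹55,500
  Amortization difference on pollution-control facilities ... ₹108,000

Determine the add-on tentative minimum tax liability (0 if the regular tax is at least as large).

₹0

Regular tax:
  ₹67,000 × 13% = ₹8,710
  ₹97,000 × 24% = ₹23,280
  ₹36,000 × 30% = ₹10,800
  ₹194,500 × 43% = ₹83,635
  → ₹126,425

Tentative minimum tax:
  Adjusted income: ₹394,500 + ₹101,000 + ₹37,000 + ₹55,500 + ₹108,000 = ₹696,000
  Less exemption ₹112,000 → base ₹584,000
  ₹584,000 × 16% = ₹93,440

₹93,440 ≤ ₹126,425, so no add-on is due.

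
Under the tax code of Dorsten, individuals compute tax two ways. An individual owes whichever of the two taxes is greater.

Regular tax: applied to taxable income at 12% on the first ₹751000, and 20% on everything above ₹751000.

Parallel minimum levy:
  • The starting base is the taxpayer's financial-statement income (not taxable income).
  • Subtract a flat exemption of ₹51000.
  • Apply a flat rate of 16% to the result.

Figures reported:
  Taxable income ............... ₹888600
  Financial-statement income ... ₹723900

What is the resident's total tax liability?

Regular tax:
  ₹751000 × 12% = ₹90120
  ₹137600 × 20% = ₹27520
  → ₹117640

Parallel minimum levy:
  Base (financial-statement income): ₹723900
  Less exemption ₹51000 → base ₹672900
  ₹672900 × 16% = ₹107664

₹117640 > ₹107664, so the regular tax governs.

₹117640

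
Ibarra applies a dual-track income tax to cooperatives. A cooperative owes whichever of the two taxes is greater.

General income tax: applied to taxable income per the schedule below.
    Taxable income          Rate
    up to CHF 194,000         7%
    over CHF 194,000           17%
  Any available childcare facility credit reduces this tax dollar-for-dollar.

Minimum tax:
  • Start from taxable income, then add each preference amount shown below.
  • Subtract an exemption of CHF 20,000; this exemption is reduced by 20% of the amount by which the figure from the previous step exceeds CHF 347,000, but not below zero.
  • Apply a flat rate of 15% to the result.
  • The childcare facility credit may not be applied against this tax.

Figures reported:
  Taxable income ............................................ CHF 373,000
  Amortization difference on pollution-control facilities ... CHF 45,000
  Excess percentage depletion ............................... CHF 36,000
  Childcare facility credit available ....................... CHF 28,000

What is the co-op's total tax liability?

General income tax:
  CHF 194,000 × 7% = CHF 13,580
  CHF 179,000 × 17% = CHF 30,430
  → CHF 44,010
  Less childcare facility credit CHF 28,000 → CHF 16,010

Minimum tax:
  Adjusted income: CHF 373,000 + CHF 45,000 + CHF 36,000 = CHF 454,000
  Exemption: 20% × (CHF 454,000 − CHF 347,000) = CHF 21,400 ≥ CHF 20,000, so the exemption is fully phased out
  Base: CHF 454,000 − CHF 0 = CHF 454,000
  CHF 454,000 × 15% = CHF 68,100

CHF 68,100 > CHF 16,010, so the minimum tax is the binding amount.

CHF 68,100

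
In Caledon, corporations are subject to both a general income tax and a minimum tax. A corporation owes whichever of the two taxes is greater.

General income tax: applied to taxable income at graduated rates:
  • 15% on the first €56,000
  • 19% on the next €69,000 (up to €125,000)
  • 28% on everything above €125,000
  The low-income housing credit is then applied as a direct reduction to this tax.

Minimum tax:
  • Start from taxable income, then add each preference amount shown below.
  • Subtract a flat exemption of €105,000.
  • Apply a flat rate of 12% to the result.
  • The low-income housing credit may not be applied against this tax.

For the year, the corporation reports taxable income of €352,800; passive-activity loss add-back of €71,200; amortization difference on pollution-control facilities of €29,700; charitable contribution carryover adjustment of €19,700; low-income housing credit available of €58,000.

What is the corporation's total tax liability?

€44,208

General income tax:
  €56,000 × 15% = €8,400
  €69,000 × 19% = €13,110
  €227,800 × 28% = €63,784
  → €85,294
  Less low-income housing credit €58,000 → €27,294

Minimum tax:
  Adjusted income: €352,800 + €71,200 + €29,700 + €19,700 = €473,400
  Less exemption €105,000 → base €368,400
  €368,400 × 12% = €44,208

€44,208 > €27,294, so the minimum tax is the binding amount.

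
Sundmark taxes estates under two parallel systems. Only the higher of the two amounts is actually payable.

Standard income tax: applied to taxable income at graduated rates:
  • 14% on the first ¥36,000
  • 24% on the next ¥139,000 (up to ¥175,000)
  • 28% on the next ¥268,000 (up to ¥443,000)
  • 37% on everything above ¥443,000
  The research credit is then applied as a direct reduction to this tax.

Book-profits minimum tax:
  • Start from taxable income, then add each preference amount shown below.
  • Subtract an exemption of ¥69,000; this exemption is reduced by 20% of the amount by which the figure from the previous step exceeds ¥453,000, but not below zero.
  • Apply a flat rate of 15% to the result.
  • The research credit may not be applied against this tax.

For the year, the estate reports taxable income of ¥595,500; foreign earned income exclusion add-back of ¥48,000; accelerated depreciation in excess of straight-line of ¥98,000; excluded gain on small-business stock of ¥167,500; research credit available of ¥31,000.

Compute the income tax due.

Book-profits minimum tax:
  Adjusted income: ¥595,500 + ¥48,000 + ¥98,000 + ¥167,500 = ¥909,000
  Exemption: 20% × (¥909,000 − ¥453,000) = ¥91,200 ≥ ¥69,000, so the exemption is fully phased out
  Base: ¥909,000 − ¥0 = ¥909,000
  ¥909,000 × 15% = ¥136,350

Standard income tax:
  ¥36,000 × 14% = ¥5,040
  ¥139,000 × 24% = ¥33,360
  ¥268,000 × 28% = ¥75,040
  ¥152,500 × 37% = ¥56,425
  → ¥169,865
  Less research credit ¥31,000 → ¥138,865

¥138,865 > ¥136,350, so the standard income tax governs.

¥138,865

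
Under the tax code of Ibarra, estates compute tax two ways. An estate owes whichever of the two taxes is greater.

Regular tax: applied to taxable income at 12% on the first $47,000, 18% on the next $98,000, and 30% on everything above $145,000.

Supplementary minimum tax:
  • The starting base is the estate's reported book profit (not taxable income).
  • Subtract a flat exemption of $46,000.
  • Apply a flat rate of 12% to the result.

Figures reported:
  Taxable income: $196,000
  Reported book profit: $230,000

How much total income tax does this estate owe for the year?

$38,580

Regular tax:
  $47,000 × 12% = $5,640
  $98,000 × 18% = $17,640
  $51,000 × 30% = $15,300
  → $38,580

Supplementary minimum tax:
  Base (reported book profit): $230,000
  Less exemption $46,000 → base $184,000
  $184,000 × 12% = $22,080

$38,580 > $22,080, so the regular tax governs.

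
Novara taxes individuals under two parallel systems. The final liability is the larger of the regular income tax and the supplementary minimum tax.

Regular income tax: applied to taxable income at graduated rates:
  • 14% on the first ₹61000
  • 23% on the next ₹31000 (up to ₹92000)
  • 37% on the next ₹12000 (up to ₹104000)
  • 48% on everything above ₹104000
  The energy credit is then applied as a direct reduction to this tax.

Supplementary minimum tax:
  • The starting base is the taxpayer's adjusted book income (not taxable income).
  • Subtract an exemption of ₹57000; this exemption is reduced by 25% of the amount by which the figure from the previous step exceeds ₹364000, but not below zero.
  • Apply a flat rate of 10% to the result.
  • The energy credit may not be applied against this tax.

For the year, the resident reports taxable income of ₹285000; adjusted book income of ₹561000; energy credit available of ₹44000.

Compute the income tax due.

Supplementary minimum tax:
  Base (adjusted book income): ₹561000
  Exemption: ₹57000 − 25% × (₹561000 − ₹364000) = ₹57000 − ₹49250 = ₹7750
  Base: ₹561000 − ₹7750 = ₹553250
  ₹553250 × 10% = ₹55325

Regular income tax:
  ₹61000 × 14% = ₹8540
  ₹31000 × 23% = ₹7130
  ₹12000 × 37% = ₹4440
  ₹181000 × 48% = ₹86880
  → ₹106990
  Less energy credit ₹44000 → ₹62990

₹62990 > ₹55325, so the regular income tax governs.

₹62990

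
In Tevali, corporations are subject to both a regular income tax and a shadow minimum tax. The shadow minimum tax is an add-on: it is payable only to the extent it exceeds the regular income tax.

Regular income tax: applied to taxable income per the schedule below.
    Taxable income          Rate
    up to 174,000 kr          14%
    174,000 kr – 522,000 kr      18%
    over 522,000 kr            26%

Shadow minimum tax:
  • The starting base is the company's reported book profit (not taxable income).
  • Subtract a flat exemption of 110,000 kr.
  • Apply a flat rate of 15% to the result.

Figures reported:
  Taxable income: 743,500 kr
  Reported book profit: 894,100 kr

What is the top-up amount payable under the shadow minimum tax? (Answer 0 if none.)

0 kr

Shadow minimum tax:
  Base (reported book profit): 894,100 kr
  Less exemption 110,000 kr → base 784,100 kr
  784,100 kr × 15% = 117,615 kr

Regular income tax:
  174,000 kr × 14% = 24,360 kr
  348,000 kr × 18% = 62,640 kr
  221,500 kr × 26% = 57,590 kr
  → 144,590 kr

117,615 kr ≤ 144,590 kr, so no add-on is due.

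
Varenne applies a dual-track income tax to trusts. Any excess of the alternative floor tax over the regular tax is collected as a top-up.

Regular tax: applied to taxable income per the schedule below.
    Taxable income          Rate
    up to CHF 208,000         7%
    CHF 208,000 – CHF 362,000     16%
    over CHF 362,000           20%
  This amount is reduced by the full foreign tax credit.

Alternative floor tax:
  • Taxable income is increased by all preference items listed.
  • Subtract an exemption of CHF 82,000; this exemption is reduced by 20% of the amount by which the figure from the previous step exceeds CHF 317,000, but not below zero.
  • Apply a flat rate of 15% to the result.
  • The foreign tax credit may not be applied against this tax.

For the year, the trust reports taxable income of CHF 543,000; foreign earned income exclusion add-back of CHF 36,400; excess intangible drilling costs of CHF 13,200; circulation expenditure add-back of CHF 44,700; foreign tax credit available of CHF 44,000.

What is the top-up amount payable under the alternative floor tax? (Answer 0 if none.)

Regular tax:
  CHF 208,000 × 7% = CHF 14,560
  CHF 154,000 × 16% = CHF 24,640
  CHF 181,000 × 20% = CHF 36,200
  → CHF 75,400
  Less foreign tax credit CHF 44,000 → CHF 31,400

Alternative floor tax:
  Adjusted income: CHF 543,000 + CHF 36,400 + CHF 13,200 + CHF 44,700 = CHF 637,300
  Exemption: CHF 82,000 − 20% × (CHF 637,300 − CHF 317,000) = CHF 82,000 − CHF 64,060 = CHF 17,940
  Base: CHF 637,300 − CHF 17,940 = CHF 619,360
  CHF 619,360 × 15% = CHF 92,904

Excess of alternative floor tax over regular tax: CHF 92,904 − CHF 31,400 = CHF 61,504.

CHF 61,504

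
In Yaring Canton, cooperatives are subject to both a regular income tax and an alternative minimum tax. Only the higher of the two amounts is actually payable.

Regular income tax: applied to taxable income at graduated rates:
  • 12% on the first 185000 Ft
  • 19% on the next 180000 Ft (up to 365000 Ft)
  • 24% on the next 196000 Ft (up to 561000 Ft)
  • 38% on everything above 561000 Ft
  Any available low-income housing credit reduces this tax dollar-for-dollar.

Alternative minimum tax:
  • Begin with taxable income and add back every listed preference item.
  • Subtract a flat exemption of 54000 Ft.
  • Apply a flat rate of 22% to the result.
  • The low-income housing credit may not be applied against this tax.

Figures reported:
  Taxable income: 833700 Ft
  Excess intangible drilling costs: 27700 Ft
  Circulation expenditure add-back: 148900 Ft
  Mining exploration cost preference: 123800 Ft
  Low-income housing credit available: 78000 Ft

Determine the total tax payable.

Regular income tax:
  185000 Ft × 12% = 22200 Ft
  180000 Ft × 19% = 34200 Ft
  196000 Ft × 24% = 47040 Ft
  272700 Ft × 38% = 103626 Ft
  → 207066 Ft
  Less low-income housing credit 78000 Ft → 129066 Ft

Alternative minimum tax:
  Adjusted income: 833700 Ft + 27700 Ft + 148900 Ft + 123800 Ft = 1134100 Ft
  Less exemption 54000 Ft → base 1080100 Ft
  1080100 Ft × 22% = 237622 Ft

237622 Ft > 129066 Ft, so the alternative minimum tax is the binding amount.

237622 Ft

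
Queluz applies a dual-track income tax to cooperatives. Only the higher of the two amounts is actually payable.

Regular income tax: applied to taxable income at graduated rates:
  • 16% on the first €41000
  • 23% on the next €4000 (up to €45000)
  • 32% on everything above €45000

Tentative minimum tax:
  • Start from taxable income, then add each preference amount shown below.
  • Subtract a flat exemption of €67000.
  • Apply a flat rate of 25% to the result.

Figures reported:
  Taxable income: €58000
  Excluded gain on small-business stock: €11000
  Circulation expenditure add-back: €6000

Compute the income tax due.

Tentative minimum tax:
  Adjusted income: €58000 + €11000 + €6000 = €75000
  Less exemption €67000 → base €8000
  €8000 × 25% = €2000

Regular income tax:
  €41000 × 16% = €6560
  €4000 × 23% = €920
  €13000 × 32% = €4160
  → €11640

€11640 > €2000, so the regular income tax governs.

€11640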